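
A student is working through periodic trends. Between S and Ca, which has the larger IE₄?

Ca

After 3 electrons have been removed, what remains? S³⁺ still has 3 valence electrons; Ca³⁺ is already 1 electron into the core.
Breaking into a closed-shell core is much more expensive than removing a leftover valence electron — Ca has the largest IE_4 here.
Approximate IE_4 values (kJ/mol): S 4556, Ca 6491.
So the fourth ionization energies run S < Ca.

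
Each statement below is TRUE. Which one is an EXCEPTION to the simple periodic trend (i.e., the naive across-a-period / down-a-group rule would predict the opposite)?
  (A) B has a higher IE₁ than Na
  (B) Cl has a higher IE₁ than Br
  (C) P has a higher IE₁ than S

(C)

The general trend: IE₁ increases across a period and decreases down a group.
(A) B (period 2, group 13) vs Na (period 3, group 1): the stated order agrees with the simple trend.
(B) Cl (period 3, group 17) vs Br (period 4, group 17): the stated order agrees with the simple trend.
(C) P (period 3, group 15) vs S (period 3, group 16): the stated order contradicts the simple trend.
The exception is (C): S (3p⁴) ionizes more easily than half-filled P (3p³) because the paired 3p electron in S is pushed out by e⁻–e⁻ repulsion.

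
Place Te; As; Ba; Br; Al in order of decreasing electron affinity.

Al is in period 3, group 13; As is in period 4, group 15; Br is in period 4, group 17; Te is in period 5, group 16; Ba is in period 6, group 2.
EA tends to increase across a period and decrease down a group, though the pattern is less regular than for IE or radius.
Here both period and group differ, so the two effects have to be weighed against each other.
Al > Ba: both effects reinforce here, so Al is clearly the higher of the two.
As > Al: period and group pull opposite ways; the across-period shift dominates (78 vs 42 kJ/mol).
Te > As: the two effects oppose for this pair; the across-period effect wins (190 vs 78 kJ/mol).
Br > Te: both effects reinforce here, so Br is clearly the higher of the two.
Tabulated electron affinity (kJ/mol): Al 42, As 78, Br 325, Te 190, Ba 14.
So from highest to lowest: Br > Te > As > Al > Ba.

Br, Te, As, Al, Ba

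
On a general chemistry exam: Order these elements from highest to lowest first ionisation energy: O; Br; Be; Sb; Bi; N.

N, O, Br, Be, Sb, Bi

IE₁ increases left→right with effective nuclear charge and decreases top→bottom as the valence shell moves farther out.
Neither a single period nor a single group — weigh both effects.
Sb > Bi: Sb sits above Bi in group 15, so the down-group effect alone puts Sb higher.
Be > Sb: the two effects oppose for this pair; the down-group effect wins (900 vs 831 kJ/mol).
Br > Be: the two effects oppose for this pair; the across-period effect wins (1140 vs 900 kJ/mol).
O > Br: period and group pull opposite ways; the down-group shift dominates (1314 vs 1140 kJ/mol).
N > O: this pair runs against the simple trend — see the exception note.
Note the exception: N has a higher first ionization energy than O, contrary to the simple trend — pairing an electron in O's 2p⁴ costs repulsion energy, so O ionizes more easily than half-filled N (2p³).
Tabulated first ionization energy (kJ/mol): Be 900, N 1402, O 1314, Br 1140, Sb 831, Bi 703.
So from highest to lowest: N > O > Br > Be > Sb > Bi.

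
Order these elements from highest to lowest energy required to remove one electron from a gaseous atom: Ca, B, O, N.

B is in period 2, group 13; N is in period 2, group 15; O is in period 2, group 16; Ca is in period 4, group 2.
Across a period the outer electron is held more tightly (higher IE₁); down a group it sits in a higher shell, more shielded, and comes off more easily.
Neither a single period nor a single group — weigh both effects.
B > Ca: both effects reinforce here, so B is clearly the higher of the two.
O > B: both are in period 2; the period trend gives O the larger value.
N > O: this pair runs against the simple trend — see the exception note.
Note the exception: N has a higher first ionization energy than O, contrary to the simple trend — pairing an electron in O's 2p⁴ costs repulsion energy, so O ionizes more easily than half-filled N (2p³).
Approximate values (kJ/mol): B 801, N 1402, O 1314, Ca 590.
So from highest to lowest: N > O > B > Ca.

N, O, B, Ca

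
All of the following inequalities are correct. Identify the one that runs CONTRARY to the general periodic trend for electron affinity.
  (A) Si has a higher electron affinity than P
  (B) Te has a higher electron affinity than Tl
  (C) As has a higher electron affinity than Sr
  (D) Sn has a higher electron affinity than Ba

(A)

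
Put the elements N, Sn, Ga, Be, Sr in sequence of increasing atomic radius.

N, Be, Ga, Sn, Sr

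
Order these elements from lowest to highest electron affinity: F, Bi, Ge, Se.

Adding an electron releases more energy for atoms nearer the top right (short of the noble gases).
Here both period and group differ, so the two effects have to be weighed against each other.
Ge > Bi: the two effects oppose for this pair; the down-group effect wins (119 vs 91 kJ/mol).
Se > Ge: both are in period 4; the period trend gives Se the larger value.
F > Se: relative to Se, both the across-period and down-group shifts push F's electron affinity up.
Approximate values (kJ/mol): F 328, Ge 119, Se 195, Bi 91.
So from lowest to highest: Bi < Ge < Se < F.

Bi, Ge, Se, F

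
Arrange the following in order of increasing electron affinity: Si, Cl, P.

P < Si < Cl

Si is in period 3, group 14; P is in period 3, group 15; Cl is in period 3, group 17.
Atoms with high Z_eff and room in the valence shell (especially the halogens) have the most exothermic electron affinities.
All lie in period 3; the across-period trend (electron affinity increases left to right) applies, with the exception below.
Note the exception: Si has a higher electron affinity than P, contrary to the simple trend — adding an electron to P's half-filled 3p³ is unfavourable, so Si (3p²) has the more exothermic EA.
Approximate values (kJ/mol): Si 134, P 72, Cl 349.
So from lowest to highest: P < Si < Cl.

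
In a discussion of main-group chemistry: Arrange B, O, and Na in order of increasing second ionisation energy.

B < O < Na

IE_2 is the cost of taking one more electron from the +1 cation: B⁺ still has 2 valence electrons; O⁺ still has 5 valence electrons; Na⁺ is the bare [Ne] core.
Pulling an electron out of a noble-gas core costs far more than removing a remaining valence electron, so Na sits at the high end of IE_2.
Valence configurations: B⁺ [He]2s², O⁺ [He]2s²2p³.
The numbers (kJ/mol): B 2427, O 3388, Na 4562.
Hence IE_2: B < O < Na.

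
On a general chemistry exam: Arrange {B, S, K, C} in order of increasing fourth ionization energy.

S, K, C, B

After 3 electrons have been removed, what remains? B³⁺ is the bare [He] core; S³⁺ still has 3 valence electrons; K³⁺ is already 2 electrons into the core; C³⁺ still has 1 valence electron.
Usually core removal costs more than valence removal, but here the competition is close: a tightly held n=2 valence electron can cost more to remove than an n=3 core electron, so the actual values have to decide it.
Valence configurations: S³⁺ [Ne]3s²3p¹, C³⁺ [He]2s¹.
Tabulated IE_4 (kJ/mol): B 25026, S 4556, K 5877, C 6223.
Overall IE_4 order: S < K < C < B.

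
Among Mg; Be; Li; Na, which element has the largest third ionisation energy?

After 2 electrons have been removed, what remains? Mg²⁺ is the bare [Ne] core; Be²⁺ is the bare [He] core; Li²⁺ is already 1 electron into the core; Na²⁺ is already 1 electron into the core.
All of these are removing an electron from a noble-gas core or deeper; the smaller core (lower principal quantum number) is held far more tightly, and within a period the higher nuclear charge binds the same core more tightly.
The numbers (kJ/mol): Mg 7733, Be 14849, Li 11815, Na 6910.
So the third ionization energies run Na < Mg < Li < Be.

Be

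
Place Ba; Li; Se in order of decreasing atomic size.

Ba > Li > Se

Li is in period 2, group 1; Se is in period 4, group 16; Ba is in period 6, group 2.
Across a period the added protons contract the valence shell; down a group each new principal shell makes the atom larger.
These span different periods and groups, so the two trends combine.
Li > Se: period and group pull opposite ways; the across-period shift dominates (133 vs 116 pm).
Ba > Li: the two effects oppose for this pair; the down-group effect wins (196 vs 133 pm).
Tabulated atomic radius (pm): Li 133, Se 116, Ba 196.
So from largest to smallest: Ba > Li > Se.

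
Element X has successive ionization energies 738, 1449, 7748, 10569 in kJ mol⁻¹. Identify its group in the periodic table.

Group 2

Look for the largest jump between consecutive ionization energies: IE3/IE2 ≈ 5.3, far larger than any earlier ratio.
That jump marks the point where a core electron is being removed. So the atom has 2 valence electrons.
A main-group element with 2 valence electrons is in group 2.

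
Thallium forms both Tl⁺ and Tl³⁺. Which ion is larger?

Tl⁺

Both ions have Z = 81 protons, but Tl³⁺ has lost more electrons, so its remaining electrons feel a larger effective nuclear charge per electron and are pulled in more tightly.
Higher positive charge → smaller ion, so Tl⁺ > Tl³⁺.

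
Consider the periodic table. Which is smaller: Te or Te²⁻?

Forming Te²⁻ adds 2 electrons to Te. More electron–electron repulsion in the same shell, with unchanged nuclear charge, lets the cloud expand.
An anion is larger than its parent atom: Te²⁻ > Te.

Te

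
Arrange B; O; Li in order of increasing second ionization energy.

B < O < Li

IE_2 is the cost of taking one more electron from the +1 cation: B⁺ still has 2 valence electrons; O⁺ still has 5 valence electrons; Li⁺ is the bare [He] core.
Pulling an electron out of a noble-gas core costs far more than removing a remaining valence electron, so Li sits at the high end of IE_2.
Valence configurations: B⁺ [He]2s², O⁺ [He]2s²2p³.
Tabulated IE_2 (kJ/mol): B 2427, O 3388, Li 7298.
Putting it together, IE_2: B < O < Li.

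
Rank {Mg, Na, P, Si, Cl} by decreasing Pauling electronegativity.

EN rises left→right (higher Z_eff, smaller atoms) and falls top→bottom (larger, more shielded atoms).
All lie in period 3, so electronegativity increases left to right.
So from highest to lowest: Cl > P > Si > Mg > Na.

Cl, P, Si, Mg, Na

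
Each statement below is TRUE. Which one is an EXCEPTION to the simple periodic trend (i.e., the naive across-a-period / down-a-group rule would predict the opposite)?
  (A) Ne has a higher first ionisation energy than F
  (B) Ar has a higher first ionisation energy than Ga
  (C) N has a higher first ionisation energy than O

(C)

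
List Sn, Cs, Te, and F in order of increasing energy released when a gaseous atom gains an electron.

F is in period 2, group 17; Sn is in period 5, group 14; Te is in period 5, group 16; Cs is in period 6, group 1.
Atoms with high Z_eff and room in the valence shell (especially the halogens) have the most exothermic electron affinities.
Here both period and group differ, so the two effects have to be weighed against each other.
Sn > Cs: both effects reinforce here, so Sn is clearly the higher of the two.
Te > Sn: both are in period 5; the period trend gives Te the larger value.
F > Te: relative to Te, both the across-period and down-group shifts push F's electron affinity up.
Approximate values (kJ/mol): F 328, Sn 107, Te 190, Cs 46.
So from lowest to highest: Cs < Sn < Te < F.

Cs, Sn, Te, F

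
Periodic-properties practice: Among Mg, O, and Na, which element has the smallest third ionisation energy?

O

Consider each +2 ion: Mg²⁺ is the bare [Ne] core; O²⁺ still has 4 valence electrons; Na²⁺ is already 1 electron into the core.
Pulling an electron out of a noble-gas core costs far more than removing a remaining valence electron, so Na and Mg sit at the high end of IE_3.
The numbers (kJ/mol): Mg 7733, O 5300, Na 6910.
Overall IE_3 order: O < Na < Mg.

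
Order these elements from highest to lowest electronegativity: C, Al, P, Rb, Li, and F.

F, C, P, Al, Li, Rb

Atoms toward the upper right of the periodic table pull bonding electrons most strongly.
These span different periods and groups, so the two trends combine.
Li > Rb: they share group 1; the group trend gives Li the larger value.
Al > Li: period and group pull opposite ways; the across-period shift dominates (1.61 vs 0.98).
P > Al: P lies to the right of Al in period 3, so the across-period effect alone puts P higher.
C > P: period and group pull opposite ways; the down-group shift dominates (2.55 vs 2.19).
F > C: both are in period 2; the period trend gives F the larger value.
Tabulated electronegativity (Pauling): Li 0.98, C 2.55, F 3.98, Al 1.61, P 2.19, Rb 0.82.
So from highest to lowest: F > C > P > Al > Li > Rb.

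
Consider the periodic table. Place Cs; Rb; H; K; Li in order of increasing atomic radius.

H, Li, K, Rb, Cs

H is in period 1, group 1; Li is in period 2, group 1; K is in period 4, group 1; Rb is in period 5, group 1; Cs is in period 6, group 1.
Across a period the added protons contract the valence shell; down a group each new principal shell makes the atom larger.
All are in group 1, so atomic radius increases down the group.
So from smallest to largest: H < Li < K < Rb < Cs.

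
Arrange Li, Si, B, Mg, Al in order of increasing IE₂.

After 1 electron has been removed, what remains? Li⁺ is the bare [He] core; Si⁺ still has 3 valence electrons; B⁺ still has 2 valence electrons; Mg⁺ still has 1 valence electron; Al⁺ still has 2 valence electrons.
Core electrons are held far more tightly than valence electrons, so Li tops the IE_2 order.
Valence configurations: Si⁺ [Ne]3s²3p¹, B⁺ [He]2s², Mg⁺ [Ne]3s¹, Al⁺ [Ne]3s².
Si⁺ loses a lone 3p electron whereas Al⁺ must break into a filled 3s² pair, so IE_2(Al) > IE_2(Si) even though Si has the higher nuclear charge.
Tabulated IE_2 (kJ/mol): Li 7298, Si 1577, B 2427, Mg 1451, Al 1817.
Overall IE_2 order: Mg < Si < Al < B < Li.

Mg, Si, Al, B, Li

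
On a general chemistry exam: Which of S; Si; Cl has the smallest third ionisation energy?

Consider each +2 ion: S²⁺ still has 4 valence electrons; Si²⁺ still has 2 valence electrons; Cl²⁺ still has 5 valence electrons.
All are still removing valence electrons, so compare the +2 ions as you would atoms: IE_3 generally rises across a period (higher Z_eff) and falls down a group (larger shell), subject to the usual subshell exceptions.
Valence configurations: S²⁺ [Ne]3s²3p², Si²⁺ [Ne]3s², Cl²⁺ [Ne]3s²3p³.
The numbers (kJ/mol): S 3357, Si 3232, Cl 3822.
Hence IE_3: Si < S < Cl.

Si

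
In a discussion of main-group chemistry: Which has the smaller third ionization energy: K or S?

The third ionization energy removes an electron from the +2 ion. For each element: K²⁺ is already 1 electron into the core; S²⁺ still has 4 valence electrons.
Core electrons are held far more tightly than valence electrons, so K tops the IE_3 order.
Tabulated IE_3 (kJ/mol): K 4420, S 3357.
Hence IE_3: S < K.

S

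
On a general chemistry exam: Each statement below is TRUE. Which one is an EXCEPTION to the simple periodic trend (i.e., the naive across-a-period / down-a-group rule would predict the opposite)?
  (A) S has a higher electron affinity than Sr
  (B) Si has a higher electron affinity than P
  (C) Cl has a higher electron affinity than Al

The general trend: electron affinity increases across a period and decreases down a group.
(A) S (period 3, group 16) vs Sr (period 5, group 2): the stated order agrees with the simple trend.
(B) Si (period 3, group 14) vs P (period 3, group 15): the stated order contradicts the simple trend.
(C) Cl (period 3, group 17) vs Al (period 3, group 13): the stated order agrees with the simple trend.
The exception is (B): adding an electron to P's half-filled 3p³ is unfavourable, so Si (3p²) has the more exothermic EA.

(B)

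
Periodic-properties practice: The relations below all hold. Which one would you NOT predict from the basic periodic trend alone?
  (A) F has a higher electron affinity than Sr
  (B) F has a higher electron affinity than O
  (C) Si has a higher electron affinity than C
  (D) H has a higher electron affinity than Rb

The general trend: electron affinity increases across a period and decreases down a group.
(A) F (period 2, group 17) vs Sr (period 5, group 2): the stated order agrees with the simple trend.
(B) F (period 2, group 17) vs O (period 2, group 16): the stated order agrees with the simple trend.
(C) Si (period 3, group 14) vs C (period 2, group 14): the stated order contradicts the simple trend.
(D) H (period 1, group 1) vs Rb (period 5, group 1): the stated order agrees with the simple trend.
The exception is (C): Si's larger, more diffuse 3p orbitals accept an added electron slightly more readily than C's compact 2p.

(C)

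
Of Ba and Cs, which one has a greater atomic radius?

Cs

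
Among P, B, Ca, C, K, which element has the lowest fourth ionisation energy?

P

IE_4 is the cost of taking one more electron from the +3 cation: P³⁺ still has 2 valence electrons; B³⁺ is the bare [He] core; Ca³⁺ is already 1 electron into the core; C³⁺ still has 1 valence electron; K³⁺ is already 2 electrons into the core.
Usually core removal costs more than valence removal, but here the competition is close: a tightly held n=2 valence electron can cost more to remove than an n=3 core electron, so the actual values have to decide it.
Valence configurations: P³⁺ [Ne]3s², C³⁺ [He]2s¹.
The numbers (kJ/mol): P 4964, B 25026, Ca 6491, C 6223, K 5877.
Putting it together, IE_4: P < K < C < Ca < B.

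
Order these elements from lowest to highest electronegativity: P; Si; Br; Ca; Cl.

Si is in period 3, group 14; P is in period 3, group 15; Cl is in period 3, group 17; Ca is in period 4, group 2; Br is in period 4, group 17.
Atoms toward the upper right of the periodic table pull bonding electrons most strongly.
Here both period and group differ, so the two effects have to be weighed against each other.
Si > Ca: both effects reinforce here, so Si is clearly the higher of the two.
P > Si: both are in period 3; the period trend gives P the larger value.
Br > P: the two effects oppose for this pair; the across-period effect wins (2.96 vs 2.19).
Cl > Br: Cl sits above Br in group 17, so the down-group effect alone puts Cl higher.
Tabulated electronegativity (Pauling): Si 1.90, P 2.19, Cl 3.16, Ca 1.00, Br 2.96.
So from lowest to highest: Ca < Si < P < Br < Cl.

Ca < Si < P < Br < Cl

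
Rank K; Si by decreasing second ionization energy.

K > Si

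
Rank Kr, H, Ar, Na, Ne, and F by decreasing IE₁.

IE₁ increases left→right with effective nuclear charge and decreases top→bottom as the valence shell moves farther out.
These span different periods and groups, so the two trends combine.
H > Na: they share group 1; the group trend gives H the larger value.
Kr > H: period and group pull opposite ways; the across-period shift dominates (1351 vs 1312 kJ/mol).
Ar > Kr: they share group 18; the group trend gives Ar the larger value.
F > Ar: the two effects oppose for this pair; the down-group effect wins (1681 vs 1521 kJ/mol).
Ne > F: both are in period 2; the period trend gives Ne the larger value.
For reference (kJ/mol): H 1312, F 1681, Ne 2081, Na 496, Ar 1521, Kr 1351.
So from highest to lowest: Ne > F > Ar > Kr > H > Na.

Ne, F, Ar, Kr, H, Na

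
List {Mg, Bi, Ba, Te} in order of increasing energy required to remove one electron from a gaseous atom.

IE₁ increases left→right with effective nuclear charge and decreases top→bottom as the valence shell moves farther out.
Neither a single period nor a single group — weigh both effects.
Bi > Ba: both are in period 6; the period trend gives Bi the larger value.
Mg > Bi: period and group pull opposite ways; the down-group shift dominates (738 vs 703 kJ/mol).
Te > Mg: period and group pull opposite ways; the across-period shift dominates (869 vs 738 kJ/mol).
For reference (kJ/mol): Mg 738, Te 869, Ba 503, Bi 703.
So from lowest to highest: Ba < Bi < Mg < Te.

Ba, Bi, Mg, Te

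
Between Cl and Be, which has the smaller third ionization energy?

Cl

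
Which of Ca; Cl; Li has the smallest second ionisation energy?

The second ionization energy removes an electron from the +1 ion. For each element: Ca⁺ still has 1 valence electron; Cl⁺ still has 6 valence electrons; Li⁺ is the bare [He] core.
Pulling an electron out of a noble-gas core costs far more than removing a remaining valence electron, so Li sits at the high end of IE_2.
Valence configurations: Ca⁺ [Ar]4s¹, Cl⁺ [Ne]3s²3p⁴.
The numbers (kJ/mol): Ca 1145, Cl 2298, Li 7298.
Overall IE_2 order: Ca < Cl < Li.

Ca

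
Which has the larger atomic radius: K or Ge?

Moving right in a period, electrons are added to the same shell under a stronger nuclear pull, so atoms get smaller; moving down, a new shell is opened and atoms get larger.
All lie in period 4, so atomic radius increases right to left.
So K has the larger atomic radius (K > Ge).

K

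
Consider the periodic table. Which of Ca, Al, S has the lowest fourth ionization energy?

S

IE_4 is the cost of taking one more electron from the +3 cation: Ca³⁺ is already 1 electron into the core; Al³⁺ is the bare [Ne] core; S³⁺ still has 3 valence electrons.
Pulling an electron out of a noble-gas core costs far more than removing a remaining valence electron, so Ca and Al sit at the high end of IE_4.
The numbers (kJ/mol): Ca 6491, Al 11577, S 4556.
Putting it together, IE_4: S < Ca < Al.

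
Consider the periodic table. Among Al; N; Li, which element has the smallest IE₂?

Consider each +1 ion: Al⁺ still has 2 valence electrons; N⁺ still has 4 valence electrons; Li⁺ is the bare [He] core.
Breaking into a closed-shell core is much more expensive than removing a leftover valence electron — Li has the largest IE_2 here.
Valence configurations: Al⁺ [Ne]3s², N⁺ [He]2s²2p².
Tabulated IE_2 (kJ/mol): Al 1817, N 2856, Li 7298.
Hence IE_2: Al < N < Li.

Al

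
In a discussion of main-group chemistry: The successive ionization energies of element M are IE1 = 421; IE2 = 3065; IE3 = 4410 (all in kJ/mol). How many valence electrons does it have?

1

Look for the largest jump between consecutive ionization energies: IE2/IE1 ≈ 7.3, far larger than any earlier ratio.
That jump marks the point where a core electron is being removed. So the atom has 1 valence electron.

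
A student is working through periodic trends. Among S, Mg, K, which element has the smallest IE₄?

S

IE_4 is the cost of taking one more electron from the +3 cation: S³⁺ still has 3 valence electrons; Mg³⁺ is already 1 electron into the core; K³⁺ is already 2 electrons into the core.
Core electrons are held far more tightly than valence electrons, so K and Mg top the IE_4 order.
The numbers (kJ/mol): S 4556, Mg 10543, K 5877.
So the fourth ionization energies run S < K < Mg.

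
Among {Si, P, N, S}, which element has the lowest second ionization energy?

After 1 electron has been removed, what remains? Si⁺ still has 3 valence electrons; P⁺ still has 4 valence electrons; N⁺ still has 4 valence electrons; S⁺ still has 5 valence electrons.
All are still removing valence electrons, so compare the +1 ions as you would atoms: IE_2 generally rises across a period (higher Z_eff) and falls down a group (larger shell), subject to the usual subshell exceptions.
Valence configurations: Si⁺ [Ne]3s²3p¹, P⁺ [Ne]3s²3p², N⁺ [He]2s²2p², S⁺ [Ne]3s²3p³.
Tabulated IE_2 (kJ/mol): Si 1577, P 1907, N 2856, S 2252.
Hence IE_2: Si < P < S < N.

Si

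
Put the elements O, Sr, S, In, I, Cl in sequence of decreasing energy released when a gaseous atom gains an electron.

Cl, I, S, O, In, Sr

O is in period 2, group 16; S is in period 3, group 16; Cl is in period 3, group 17; Sr is in period 5, group 2; In is in period 5, group 13; I is in period 5, group 17.
Atoms with high Z_eff and room in the valence shell (especially the halogens) have the most exothermic electron affinities.
Here both period and group differ, so the two effects have to be weighed against each other.
In > Sr: both are in period 5; the period trend gives In the larger value.
O > In: both effects reinforce here, so O is clearly the higher of the two.
S > O: this pair runs against the simple trend — see the exception note.
I > S: period and group pull opposite ways; the across-period shift dominates (295 vs 200 kJ/mol).
Cl > I: they share group 17; the group trend gives Cl the larger value.
Note the exception: S has a higher electron affinity than O, contrary to the simple trend — the compact 2p subshell of O repels the added electron more than S's larger 3p does.
For reference (kJ/mol): O 141, S 200, Cl 349, Sr 5, In 29, I 295.
So from highest to lowest: Cl > I > S > O > In > Sr.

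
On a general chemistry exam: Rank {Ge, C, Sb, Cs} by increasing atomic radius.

C < Ge < Sb < Cs

C is in period 2, group 14; Ge is in period 4, group 14; Sb is in period 5, group 15; Cs is in period 6, group 1.
Atomic radius shrinks across a period as nuclear charge pulls the same shell inward, and grows down a group as new shells are added.
Here both period and group differ, so the two effects have to be weighed against each other.
Ge > C: they share group 14; the group trend gives Ge the larger value.
Sb > Ge: the two effects oppose for this pair; the down-group effect wins (140 vs 121 pm).
Cs > Sb: both effects reinforce here, so Cs is clearly the larger of the two.
Tabulated atomic radius (pm): C 75, Ge 121, Sb 140, Cs 232.
So from smallest to largest: C < Ge < Sb < Cs.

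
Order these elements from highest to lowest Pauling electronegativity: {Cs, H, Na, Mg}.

H > Mg > Na > Cs

H is in period 1, group 1; Na is in period 3, group 1; Mg is in period 3, group 2; Cs is in period 6, group 1.
Smaller atoms with higher effective nuclear charge are more electronegative.
These span different periods and groups, so the two trends combine.
Na > Cs: they share group 1; the group trend gives Na the larger value.
Mg > Na: Mg lies to the right of Na in period 3, so the across-period effect alone puts Mg higher.
H > Mg: the two effects oppose for this pair; the down-group effect wins (2.20 vs 1.31).
Approximate values (Pauling): H 2.20, Na 0.93, Mg 1.31, Cs 0.79.
So from highest to lowest: H > Mg > Na > Cs.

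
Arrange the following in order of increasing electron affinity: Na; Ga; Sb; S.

Na is in period 3, group 1; S is in period 3, group 16; Ga is in period 4, group 13; Sb is in period 5, group 15.
EA tends to increase across a period and decrease down a group, though the pattern is less regular than for IE or radius.
Here both period and group differ, so the two effects have to be weighed against each other.
Na > Ga: period and group pull opposite ways; the down-group shift dominates (53 vs 29 kJ/mol).
Sb > Na: the two effects oppose for this pair; the across-period effect wins (103 vs 53 kJ/mol).
S > Sb: relative to Sb, both the across-period and down-group shifts push S's electron affinity up.
For reference (kJ/mol): Na 53, S 200, Ga 29, Sb 103.
So from lowest to highest: Ga < Na < Sb < S.

Ga < Na < Sb < S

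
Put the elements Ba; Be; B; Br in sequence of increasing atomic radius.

Moving right in a period, electrons are added to the same shell under a stronger nuclear pull, so atoms get smaller; moving down, a new shell is opened and atoms get larger.
These span different periods and groups, so the two trends combine.
Be > B: Be lies to the left of B in period 2, so the across-period effect alone puts Be larger.
Br > Be: period and group pull opposite ways; the down-group shift dominates (114 vs 102 pm).
Ba > Br: both effects reinforce here, so Ba is clearly the larger of the two.
Tabulated atomic radius (pm): Be 102, B 85, Br 114, Ba 196.
So from smallest to largest: B < Be < Br < Ba.

B < Be < Br < Ba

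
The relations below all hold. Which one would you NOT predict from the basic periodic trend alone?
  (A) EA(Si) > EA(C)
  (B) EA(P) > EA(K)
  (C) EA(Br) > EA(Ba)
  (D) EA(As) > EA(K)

The general trend: electron affinity increases across a period and decreases down a group.
(A) Si (period 3, group 14) vs C (period 2, group 14): the stated order contradicts the simple trend.
(B) P (period 3, group 15) vs K (period 4, group 1): the stated order agrees with the simple trend.
(C) Br (period 4, group 17) vs Ba (period 6, group 2): the stated order agrees with the simple trend.
(D) As (period 4, group 15) vs K (period 4, group 1): the stated order agrees with the simple trend.
The exception is (A): Si's larger, more diffuse 3p orbitals accept an added electron slightly more readily than C's compact 2p.

(A)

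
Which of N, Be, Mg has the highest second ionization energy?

N

Consider each +1 ion: N⁺ still has 4 valence electrons; Be⁺ still has 1 valence electron; Mg⁺ still has 1 valence electron.
All are still removing valence electrons, so compare the +1 ions as you would atoms: IE_2 generally rises across a period (higher Z_eff) and falls down a group (larger shell), subject to the usual subshell exceptions.
Valence configurations: N⁺ [He]2s²2p², Be⁺ [He]2s¹, Mg⁺ [Ne]3s¹.
The numbers (kJ/mol): N 2856, Be 1757, Mg 1451.
So the second ionization energies run Mg < Be < N.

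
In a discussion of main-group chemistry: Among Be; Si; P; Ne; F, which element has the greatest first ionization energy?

Ne

Removing the outermost electron gets harder across a period and easier down a group.
Neither a single period nor a single group — weigh both effects.
Be > Si: the two effects oppose for this pair; the down-group effect wins (900 vs 786 kJ/mol).
P > Be: period and group pull opposite ways; the across-period shift dominates (1012 vs 900 kJ/mol).
F > P: relative to P, both the across-period and down-group shifts push F's first ionization energy up.
Ne > F: Ne lies to the right of F in period 2, so the across-period effect alone puts Ne higher.
For reference (kJ/mol): Be 900, F 1681, Ne 2081, Si 786, P 1012.
The greatest first ionization energy among these belongs to Ne.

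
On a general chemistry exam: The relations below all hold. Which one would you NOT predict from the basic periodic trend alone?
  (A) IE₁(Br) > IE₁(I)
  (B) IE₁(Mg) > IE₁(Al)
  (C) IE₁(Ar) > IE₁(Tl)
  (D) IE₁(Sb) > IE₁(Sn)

(B)

The general trend: first ionization energy increases across a period and decreases down a group.
(A) Br (period 4, group 17) vs I (period 5, group 17): the stated order agrees with the simple trend.
(B) Mg (period 3, group 2) vs Al (period 3, group 13): the stated order contradicts the simple trend.
(C) Ar (period 3, group 18) vs Tl (period 6, group 13): the stated order agrees with the simple trend.
(D) Sb (period 5, group 15) vs Sn (period 5, group 14): the stated order agrees with the simple trend.
The exception is (B): Al's single 3p electron is easier to remove than one from Mg's filled 3s².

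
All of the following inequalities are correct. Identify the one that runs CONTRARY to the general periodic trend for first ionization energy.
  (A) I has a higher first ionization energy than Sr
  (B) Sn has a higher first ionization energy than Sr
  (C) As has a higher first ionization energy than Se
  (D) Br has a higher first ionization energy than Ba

The general trend: first ionization energy increases across a period and decreases down a group.
(A) I (period 5, group 17) vs Sr (period 5, group 2): the stated order agrees with the simple trend.
(B) Sn (period 5, group 14) vs Sr (period 5, group 2): the stated order agrees with the simple trend.
(C) As (period 4, group 15) vs Se (period 4, group 16): the stated order contradicts the simple trend.
(D) Br (period 4, group 17) vs Ba (period 6, group 2): the stated order agrees with the simple trend.
The exception is (C): Se (4p⁴) ionizes more easily than half-filled As (4p³).

(C)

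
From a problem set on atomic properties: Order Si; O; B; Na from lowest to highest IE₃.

Si < B < O < Na

After 2 electrons have been removed, what remains? Si²⁺ still has 2 valence electrons; O²⁺ still has 4 valence electrons; B²⁺ still has 1 valence electron; Na²⁺ is already 1 electron into the core.
Pulling an electron out of a noble-gas core costs far more than removing a remaining valence electron, so Na sits at the high end of IE_3.
Valence configurations: Si²⁺ [Ne]3s², O²⁺ [He]2s²2p², B²⁺ [He]2s¹.
The numbers (kJ/mol): Si 3232, O 5300, B 3660, Na 6910.
Overall IE_3 order: Si < B < O < Na.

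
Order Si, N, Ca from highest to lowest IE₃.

Ca > N > Si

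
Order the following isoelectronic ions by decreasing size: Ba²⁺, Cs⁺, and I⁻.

I⁻ > Cs⁺ > Ba²⁺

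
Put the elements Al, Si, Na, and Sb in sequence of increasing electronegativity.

Na < Al < Si < Sb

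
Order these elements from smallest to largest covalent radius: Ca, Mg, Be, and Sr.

Be is in period 2, group 2; Mg is in period 3, group 2; Ca is in period 4, group 2; Sr is in period 5, group 2.
Atomic radius shrinks across a period as nuclear charge pulls the same shell inward, and grows down a group as new shells are added.
All are in group 2, so atomic radius increases down the group.
So from smallest to largest: Be < Mg < Ca < Sr.

Be < Mg < Ca < Sr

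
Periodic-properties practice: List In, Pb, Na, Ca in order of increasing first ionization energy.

Na is in period 3, group 1; Ca is in period 4, group 2; In is in period 5, group 13; Pb is in period 6, group 14.
Across a period the outer electron is held more tightly (higher IE₁); down a group it sits in a higher shell, more shielded, and comes off more easily.
These sit on a diagonal, where the across-period and down-group effects partly cancel.
In > Na: the two effects oppose for this pair; the across-period effect wins (558 vs 496 kJ/mol).
Ca > In: the two effects oppose for this pair; the down-group effect wins (590 vs 558 kJ/mol).
Pb > Ca: period and group pull opposite ways; the across-period shift dominates (716 vs 590 kJ/mol).
For reference (kJ/mol): Na 496, Ca 590, In 558, Pb 716.
So from lowest to highest: Na < In < Ca < Pb.

Na < In < Ca < Pb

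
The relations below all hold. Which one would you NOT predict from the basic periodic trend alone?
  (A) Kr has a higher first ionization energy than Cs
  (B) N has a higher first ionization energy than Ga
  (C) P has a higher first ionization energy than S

The general trend: first ionization energy increases across a period and decreases down a group.
(A) Kr (period 4, group 18) vs Cs (period 6, group 1): the stated order agrees with the simple trend.
(B) N (period 2, group 15) vs Ga (period 4, group 13): the stated order agrees with the simple trend.
(C) P (period 3, group 15) vs S (period 3, group 16): the stated order contradicts the simple trend.
The exception is (C): S (3p⁴) ionizes more easily than half-filled P (3p³) because the paired 3p electron in S is pushed out by e⁻–e⁻ repulsion.

(C)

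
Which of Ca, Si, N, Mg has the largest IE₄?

Mg

The fourth ionization energy removes an electron from the +3 ion. For each element: Ca³⁺ is already 1 electron into the core; Si³⁺ still has 1 valence electron; N³⁺ still has 2 valence electrons; Mg³⁺ is already 1 electron into the core.
Usually core removal costs more than valence removal, but here the competition is close: a tightly held n=2 valence electron can cost more to remove than an n=3 core electron, so the actual values have to decide it.
Valence configurations: Si³⁺ [Ne]3s¹, N³⁺ [He]2s².
The numbers (kJ/mol): Ca 6491, Si 4356, N 7475, Mg 10543.
Overall IE_4 order: Si < Ca < N < Mg.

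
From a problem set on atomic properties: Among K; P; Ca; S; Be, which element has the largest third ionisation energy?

Be

IE_3 is the cost of taking one more electron from the +2 cation: K²⁺ is already 1 electron into the core; P²⁺ still has 3 valence electrons; Ca²⁺ is the bare [Ar] core; S²⁺ still has 4 valence electrons; Be²⁺ is the bare [He] core.
Pulling an electron out of a noble-gas core costs far more than removing a remaining valence electron, so K, Ca and Be sit at the high end of IE_3.
Valence configurations: P²⁺ [Ne]3s²3p¹, S²⁺ [Ne]3s²3p².
Tabulated IE_3 (kJ/mol): K 4420, P 2914, Ca 4912, S 3357, Be 14849.
Putting it together, IE_3: P < S < K < Ca < Be.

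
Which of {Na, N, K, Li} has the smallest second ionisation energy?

The second ionization energy removes an electron from the +1 ion. For each element: Na⁺ is the bare [Ne] core; N⁺ still has 4 valence electrons; K⁺ is the bare [Ar] core; Li⁺ is the bare [He] core.
Core electrons are held far more tightly than valence electrons, so K, Na and Li top the IE_2 order.
Tabulated IE_2 (kJ/mol): Na 4562, N 2856, K 3052, Li 7298.
Putting it together, IE_2: N < K < Na < Li.

N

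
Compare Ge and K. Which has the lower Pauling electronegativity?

Atoms toward the upper right of the periodic table pull bonding electrons most strongly.
All lie in period 4, so electronegativity increases left to right.
So K has the lower Pauling electronegativity (K < Ge).

K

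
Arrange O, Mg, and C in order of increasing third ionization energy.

The third ionization energy removes an electron from the +2 ion. For each element: O²⁺ still has 4 valence electrons; Mg²⁺ is the bare [Ne] core; C²⁺ still has 2 valence electrons.
Pulling an electron out of a noble-gas core costs far more than removing a remaining valence electron, so Mg sits at the high end of IE_3.
Valence configurations: O²⁺ [He]2s²2p², C²⁺ [He]2s².
Approximate IE_3 values (kJ/mol): O 5300, Mg 7733, C 4620.
Overall IE_3 order: C < O < Mg.

C < O < Mg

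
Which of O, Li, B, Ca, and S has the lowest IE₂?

After 1 electron has been removed, what remains? O⁺ still has 5 valence electrons; Li⁺ is the bare [He] core; B⁺ still has 2 valence electrons; Ca⁺ still has 1 valence electron; S⁺ still has 5 valence electrons.
Pulling an electron out of a noble-gas core costs far more than removing a remaining valence electron, so Li sits at the high end of IE_2.
Valence configurations: O⁺ [He]2s²2p³, B⁺ [He]2s², Ca⁺ [Ar]4s¹, S⁺ [Ne]3s²3p³.
Tabulated IE_2 (kJ/mol): O 3388, Li 7298, B 2427, Ca 1145, S 2252.
Overall IE_2 order: Ca < S < B < O < Li.

Ca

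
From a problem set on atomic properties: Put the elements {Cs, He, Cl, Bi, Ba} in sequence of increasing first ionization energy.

He is in period 1, group 18; Cl is in period 3, group 17; Cs is in period 6, group 1; Ba is in period 6, group 2; Bi is in period 6, group 15.
First ionization energy rises across a period (greater Z_eff holds electrons more tightly) and falls down a group (valence electrons are farther from the nucleus).
Here both period and group differ, so the two effects have to be weighed against each other.
Ba > Cs: Ba lies to the right of Cs in period 6, so the across-period effect alone puts Ba higher.
Bi > Ba: Bi lies to the right of Ba in period 6, so the across-period effect alone puts Bi higher.
Cl > Bi: both effects reinforce here, so Cl is clearly the higher of the two.
He > Cl: both effects reinforce here, so He is clearly the higher of the two.
For reference (kJ/mol): He 2372, Cl 1251, Cs 376, Ba 503, Bi 703.
So from lowest to highest: Cs < Ba < Bi < Cl < He.

Cs < Ba < Bi < Cl < He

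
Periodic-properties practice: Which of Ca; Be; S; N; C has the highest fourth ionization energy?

Be

IE_4 is the cost of taking one more electron from the +3 cation: Ca³⁺ is already 1 electron into the core; Be³⁺ is already 1 electron into the core; S³⁺ still has 3 valence electrons; N³⁺ still has 2 valence electrons; C³⁺ still has 1 valence electron.
Usually core removal costs more than valence removal, but here the competition is close: a tightly held n=2 valence electron can cost more to remove than an n=3 core electron, so the actual values have to decide it.
Valence configurations: S³⁺ [Ne]3s²3p¹, N³⁺ [He]2s², C³⁺ [He]2s¹.
Approximate IE_4 values (kJ/mol): Ca 6491, Be 21007, S 4556, N 7475, C 6223.
Putting it together, IE_4: S < C < Ca < N < Be.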